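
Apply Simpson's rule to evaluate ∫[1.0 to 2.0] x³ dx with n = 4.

f(x) = x³
a = 1.0, b = 2.0, n = 4
h = (b - a)/n = 0.250000

Simpson's rule: (h/3)[f(x₀) + 4f(x₁) + 2f(x₂) + ... + f(xₙ)]

x_0 = 1.0000, f(x_0) = 1.000000, coefficient = 1
x_1 = 1.2500, f(x_1) = 1.953125, coefficient = 4
x_2 = 1.5000, f(x_2) = 3.375000, coefficient = 2
x_3 = 1.7500, f(x_3) = 5.359375, coefficient = 4
x_4 = 2.0000, f(x_4) = 8.000000, coefficient = 1

I ≈ (0.250000/3) × 45.000000 = 3.750000
Exact value: 3.750000
Error: 0.000000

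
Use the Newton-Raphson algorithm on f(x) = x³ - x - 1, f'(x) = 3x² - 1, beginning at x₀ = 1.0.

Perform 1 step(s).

f(x) = x³ - x - 1
f'(x) = 3x² - 1
x₀ = 1.0

Newton-Raphson formula: x_{n+1} = x_n - f(x_n)/f'(x_n)

Iteration 1:
  f(1.000000) = -1.000000
  f'(1.000000) = 2.000000
  x_1 = 1.000000 - (-1.000000)/2.000000 = 1.500000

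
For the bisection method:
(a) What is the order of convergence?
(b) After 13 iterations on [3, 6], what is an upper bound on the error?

(a) Bisection has linear (order 1) convergence; the error is halved each step.

(b) Error bound = (b-a)/2^n = (6 - 3)/2^{13}
    = 3/2^{13}

(a) 1 (linear); (b) error ≤ 3.66e-04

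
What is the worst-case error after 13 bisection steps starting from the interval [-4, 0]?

Bisection error bound: |error| ≤ (b-a)/2^n
|error| ≤ (0 - (-4))/2^13 = 4/2^13
|error| ≤ 0.0004882812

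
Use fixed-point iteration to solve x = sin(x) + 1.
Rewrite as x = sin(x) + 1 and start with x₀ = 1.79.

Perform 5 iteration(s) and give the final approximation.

Equation: x = sin(x) + 1
Fixed-point form: x = sin(x) + 1
x₀ = 1.79

x_1 = g(1.790000) = 1.976071
x_2 = g(1.976071) = 1.918994
x_3 = g(1.918994) = 1.939989
x_4 = g(1.939989) = 1.932619
x_5 = g(1.932619) = 1.935253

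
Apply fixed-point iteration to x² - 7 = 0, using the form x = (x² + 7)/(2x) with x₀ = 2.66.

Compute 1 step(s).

Equation: x² - 7 = 0
Fixed-point form: x = (x² + 7)/(2x)
x₀ = 2.66

x_1 = g(2.660000) = 2.645789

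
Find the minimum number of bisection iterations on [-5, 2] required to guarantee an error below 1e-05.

We need (b-a)/2^n ≤ 1e-05
(2 - (-5))/2^n ≤ 1e-05
7/2^n ≤ 1e-05
2^n ≥ 700000
n ≥ log₂(700000) = 19.42
n ≥ 20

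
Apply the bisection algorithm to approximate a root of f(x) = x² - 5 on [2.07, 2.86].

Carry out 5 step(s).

f(x) = x² - 5
Initial interval: [2.07, 2.86]

Iteration 1:
  c_1 = (2.070000 + 2.860000)/2 = 2.465000
  f(c_1) = f(2.465000) = 1.076225
  f(a) × f(c) < 0, new interval: [2.070000, 2.465000]
Iteration 2:
  c_2 = (2.070000 + 2.465000)/2 = 2.267500
  f(c_2) = f(2.267500) = 0.141556
  f(a) × f(c) < 0, new interval: [2.070000, 2.267500]
Iteration 3:
  c_3 = (2.070000 + 2.267500)/2 = 2.168750
  f(c_3) = f(2.168750) = -0.296523
  f(a) × f(c) ≥ 0, new interval: [2.168750, 2.267500]
Iteration 4:
  c_4 = (2.168750 + 2.267500)/2 = 2.218125
  f(c_4) = f(2.218125) = -0.079921
  f(a) × f(c) ≥ 0, new interval: [2.218125, 2.267500]
Iteration 5:
  c_5 = (2.218125 + 2.267500)/2 = 2.242813
  f(c_5) = f(2.242813) = 0.030208
  f(a) × f(c) < 0, new interval: [2.218125, 2.242813]

After 5 iteration(s), the approximation is c_5 = 2.242813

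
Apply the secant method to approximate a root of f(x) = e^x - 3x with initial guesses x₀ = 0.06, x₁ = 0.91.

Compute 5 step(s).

f(x) = e^x - 3x
x₀ = 0.06, x₁ = 0.91

Secant formula: x_{n+1} = x_n - f(x_n)(x_n - x_{n-1})/(f(x_n) - f(x_{n-1}))

Iteration 1:
  f(0.060000) = 0.881837
  f(0.910000) = -0.245677
  x_2 = 0.910000 - (-0.245677)×(0.910000 - 0.060000)/(-0.245677 - 0.881837)
       = 0.724791
Iteration 2:
  f(0.910000) = -0.245677
  f(0.724791) = -0.110073
  x_3 = 0.724791 - (-0.110073)×(0.724791 - 0.910000)/(-0.110073 - (-0.245677))
       = 0.574452
Iteration 3:
  f(0.724791) = -0.110073
  f(0.574452) = 0.052801
  x_4 = 0.574452 - 0.052801×(0.574452 - 0.724791)/(0.052801 - (-0.110073))
       = 0.623189
Iteration 4:
  f(0.574452) = 0.052801
  f(0.623189) = -0.004702
  x_5 = 0.623189 - (-0.004702)×(0.623189 - 0.574452)/(-0.004702 - 0.052801)
       = 0.619204
Iteration 5:
  f(0.623189) = -0.004702
  f(0.619204) = -0.000163
  x_6 = 0.619204 - (-0.000163)×(0.619204 - 0.623189)/(-0.000163 - (-0.004702))
       = 0.619061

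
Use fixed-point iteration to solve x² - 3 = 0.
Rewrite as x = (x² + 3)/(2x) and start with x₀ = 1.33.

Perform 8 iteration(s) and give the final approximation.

Equation: x² - 3 = 0
Fixed-point form: x = (x² + 3)/(2x)
x₀ = 1.33

x_1 = g(1.330000) = 1.792820
x_2 = g(1.792820) = 1.733081
x_3 = g(1.733081) = 1.732051
x_4 = g(1.732051) = 1.732051
x_5 = g(1.732051) = 1.732051
x_6 = g(1.732051) = 1.732051
x_7 = g(1.732051) = 1.732051
x_8 = g(1.732051) = 1.732051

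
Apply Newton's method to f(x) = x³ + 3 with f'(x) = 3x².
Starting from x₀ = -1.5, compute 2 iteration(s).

f(x) = x³ + 3
f'(x) = 3x²
x₀ = -1.5

Newton-Raphson formula: x_{n+1} = x_n - f(x_n)/f'(x_n)

Iteration 1:
  f(-1.500000) = -0.375000
  f'(-1.500000) = 6.750000
  x_1 = -1.500000 - (-0.375000)/6.750000 = -1.444444
Iteration 2:
  f(-1.444444) = -0.013717
  f'(-1.444444) = 6.259259
  x_2 = -1.444444 - (-0.013717)/6.259259 = -1.442253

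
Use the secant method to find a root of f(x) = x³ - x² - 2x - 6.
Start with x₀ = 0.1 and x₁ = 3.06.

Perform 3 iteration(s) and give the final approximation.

f(x) = x³ - x² - 2x - 6
x₀ = 0.1, x₁ = 3.06

Secant formula: x_{n+1} = x_n - f(x_n)(x_n - x_{n-1})/(f(x_n) - f(x_{n-1}))

Iteration 1:
  f(0.100000) = -6.209000
  f(3.060000) = 7.169016
  x_2 = 3.060000 - 7.169016×(3.060000 - 0.100000)/(7.169016 - (-6.209000))
       = 1.473794
Iteration 2:
  f(3.060000) = 7.169016
  f(1.473794) = -7.918475
  x_3 = 1.473794 - (-7.918475)×(1.473794 - 3.060000)/(-7.918475 - 7.169016)
       = 2.306294
Iteration 3:
  f(1.473794) = -7.918475
  f(2.306294) = -3.664422
  x_4 = 2.306294 - (-3.664422)×(2.306294 - 1.473794)/(-3.664422 - (-7.918475))
       = 3.023405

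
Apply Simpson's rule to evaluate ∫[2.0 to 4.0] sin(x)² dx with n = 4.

f(x) = sin(x)²
a = 2.0, b = 4.0, n = 4
h = (b - a)/n = 0.500000

Simpson's rule: (h/3)[f(x₀) + 4f(x₁) + 2f(x₂) + ... + f(xₙ)]

x_0 = 2.0000, f(x_0) = 0.826822, coefficient = 1
x_1 = 2.5000, f(x_1) = 0.358169, coefficient = 4
x_2 = 3.0000, f(x_2) = 0.019915, coefficient = 2
x_3 = 3.5000, f(x_3) = 0.123049, coefficient = 4
x_4 = 4.0000, f(x_4) = 0.572750, coefficient = 1

I ≈ (0.500000/3) × 3.364273 = 0.560712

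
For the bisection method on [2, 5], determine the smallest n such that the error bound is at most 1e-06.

We need (b-a)/2^n ≤ 1e-06
(5 - 2)/2^n ≤ 1e-06
3/2^n ≤ 1e-06
2^n ≥ 3000000
n ≥ log₂(3000000) = 21.52
n ≥ 22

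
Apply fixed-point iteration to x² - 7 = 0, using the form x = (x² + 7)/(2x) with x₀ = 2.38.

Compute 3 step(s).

Equation: x² - 7 = 0
Fixed-point form: x = (x² + 7)/(2x)
x₀ = 2.38

x_1 = g(2.380000) = 2.660588
x_2 = g(2.660588) = 2.645793
x_3 = g(2.645793) = 2.645751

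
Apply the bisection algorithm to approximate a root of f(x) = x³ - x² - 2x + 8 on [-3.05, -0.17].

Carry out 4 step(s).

f(x) = x³ - x² - 2x + 8
Initial interval: [-3.05, -0.17]

Iteration 1:
  c_1 = (-3.050000 + (-0.170000))/2 = -1.610000
  f(c_1) = f(-1.610000) = 4.454619
  f(a) × f(c) < 0, new interval: [-3.050000, -1.610000]
Iteration 2:
  c_2 = (-3.050000 + (-1.610000))/2 = -2.330000
  f(c_2) = f(-2.330000) = -5.418237
  f(a) × f(c) ≥ 0, new interval: [-2.330000, -1.610000]
Iteration 3:
  c_3 = (-2.330000 + (-1.610000))/2 = -1.970000
  f(c_3) = f(-1.970000) = 0.413727
  f(a) × f(c) < 0, new interval: [-2.330000, -1.970000]
Iteration 4:
  c_4 = (-2.330000 + (-1.970000))/2 = -2.150000
  f(c_4) = f(-2.150000) = -2.260875
  f(a) × f(c) ≥ 0, new interval: [-2.150000, -1.970000]

After 4 iteration(s), the approximation is c_4 = -2.150000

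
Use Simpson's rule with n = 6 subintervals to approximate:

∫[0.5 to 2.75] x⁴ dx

f(x) = x⁴
a = 0.5, b = 2.75, n = 6
h = (b - a)/n = 0.375000

Simpson's rule: (h/3)[f(x₀) + 4f(x₁) + 2f(x₂) + ... + f(xₙ)]

x_0 = 0.5000, f(x_0) = 0.062500, coefficient = 1
x_1 = 0.8750, f(x_1) = 0.586182, coefficient = 4
x_2 = 1.2500, f(x_2) = 2.441406, coefficient = 2
x_3 = 1.6250, f(x_3) = 6.972900, coefficient = 4
x_4 = 2.0000, f(x_4) = 16.000000, coefficient = 2
x_5 = 2.3750, f(x_5) = 31.816650, coefficient = 4
x_6 = 2.7500, f(x_6) = 57.191406, coefficient = 1

I ≈ (0.375000/3) × 251.639648 = 31.454956
Exact value: 31.449023
Error: 0.005933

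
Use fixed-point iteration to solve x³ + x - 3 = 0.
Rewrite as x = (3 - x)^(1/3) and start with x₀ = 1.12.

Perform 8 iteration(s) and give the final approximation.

Equation: x³ + x - 3 = 0
Fixed-point form: x = (3 - x)^(1/3)
x₀ = 1.12

x_1 = g(1.120000) = 1.234201
x_2 = g(1.234201) = 1.208687
x_3 = g(1.208687) = 1.214480
x_4 = g(1.214480) = 1.213170
x_5 = g(1.213170) = 1.213466
x_6 = g(1.213466) = 1.213399
x_7 = g(1.213399) = 1.213414
x_8 = g(1.213414) = 1.213411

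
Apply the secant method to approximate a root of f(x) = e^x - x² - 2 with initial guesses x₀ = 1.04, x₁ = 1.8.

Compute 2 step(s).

f(x) = e^x - x² - 2
x₀ = 1.04, x₁ = 1.8

Secant formula: x_{n+1} = x_n - f(x_n)(x_n - x_{n-1})/(f(x_n) - f(x_{n-1}))

Iteration 1:
  f(1.040000) = -0.252383
  f(1.800000) = 0.809647
  x_2 = 1.800000 - 0.809647×(1.800000 - 1.040000)/(0.809647 - (-0.252383))
       = 1.220608
Iteration 2:
  f(1.800000) = 0.809647
  f(1.220608) = -0.100636
  x_3 = 1.220608 - (-0.100636)×(1.220608 - 1.800000)/(-0.100636 - 0.809647)
       = 1.284662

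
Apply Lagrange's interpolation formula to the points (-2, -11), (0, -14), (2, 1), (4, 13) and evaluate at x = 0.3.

Lagrange interpolation formula:
P(x) = Σ yᵢ × Lᵢ(x)
where Lᵢ(x) = Π_{j≠i} (x - xⱼ)/(xᵢ - xⱼ)

L_0(0.3) = (0.3 - 0)/(-2 - 0) × (0.3 - 2)/(-2 - 2) × (0.3 - 4)/(-2 - 4) = -0.039313
L_1(0.3) = (0.3 - (-2))/(0 - (-2)) × (0.3 - 2)/(0 - 2) × (0.3 - 4)/(0 - 4) = 0.904187
L_2(0.3) = (0.3 - (-2))/(2 - (-2)) × (0.3 - 0)/(2 - 0) × (0.3 - 4)/(2 - 4) = 0.159562
L_3(0.3) = (0.3 - (-2))/(4 - (-2)) × (0.3 - 0)/(4 - 0) × (0.3 - 2)/(4 - 2) = -0.024437

P(0.3) = (-11)×L_0(0.3) + (-14)×L_1(0.3) + 1×L_2(0.3) + 13×L_3(0.3)
P(0.3) = -12.384312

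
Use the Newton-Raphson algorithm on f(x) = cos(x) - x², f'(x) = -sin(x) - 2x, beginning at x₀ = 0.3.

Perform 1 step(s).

f(x) = cos(x) - x²
f'(x) = -sin(x) - 2x
x₀ = 0.3

Newton-Raphson formula: x_{n+1} = x_n - f(x_n)/f'(x_n)

Iteration 1:
  f(0.300000) = 0.865336
  f'(0.300000) = -0.895520
  x_1 = 0.300000 - 0.865336/(-0.895520) = 1.266295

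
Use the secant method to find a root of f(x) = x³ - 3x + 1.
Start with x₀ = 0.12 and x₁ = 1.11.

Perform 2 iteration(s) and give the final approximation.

f(x) = x³ - 3x + 1
x₀ = 0.12, x₁ = 1.11

Secant formula: x_{n+1} = x_n - f(x_n)(x_n - x_{n-1})/(f(x_n) - f(x_{n-1}))

Iteration 1:
  f(0.120000) = 0.641728
  f(1.110000) = -0.962369
  x_2 = 1.110000 - (-0.962369)×(1.110000 - 0.120000)/(-0.962369 - 0.641728)
       = 0.516055
Iteration 2:
  f(1.110000) = -0.962369
  f(0.516055) = -0.410733
  x_3 = 0.516055 - (-0.410733)×(0.516055 - 1.110000)/(-0.410733 - (-0.962369))
       = 0.073820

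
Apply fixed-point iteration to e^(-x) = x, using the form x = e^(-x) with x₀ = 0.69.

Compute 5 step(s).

Equation: e^(-x) = x
Fixed-point form: x = e^(-x)
x₀ = 0.69

x_1 = g(0.690000) = 0.501576
x_2 = g(0.501576) = 0.605575
x_3 = g(0.605575) = 0.545760
x_4 = g(0.545760) = 0.579401
x_5 = g(0.579401) = 0.560234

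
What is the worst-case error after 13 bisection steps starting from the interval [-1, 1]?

Bisection error bound: |error| ≤ (b-a)/2^n
|error| ≤ (1 - (-1))/2^13 = 2/2^13
|error| ≤ 0.0002441406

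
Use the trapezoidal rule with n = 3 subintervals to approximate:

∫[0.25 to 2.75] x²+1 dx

f(x) = x²+1
a = 0.25, b = 2.75, n = 3
h = (b - a)/n = 0.833333

Trapezoidal rule: (h/2)[f(x₀) + 2f(x₁) + 2f(x₂) + ... + f(xₙ)]

x_0 = 0.2500, f(x_0) = 1.062500, coefficient = 1
x_1 = 1.0833, f(x_1) = 2.173611, coefficient = 2
x_2 = 1.9167, f(x_2) = 4.673611, coefficient = 2
x_3 = 2.7500, f(x_3) = 8.562500, coefficient = 1

I ≈ (0.833333/2) × 23.319444 = 9.716435
Exact value: 9.427083
Error: 0.289352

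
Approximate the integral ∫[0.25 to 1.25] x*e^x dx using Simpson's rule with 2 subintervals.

f(x) = x*e^x
a = 0.25, b = 1.25, n = 2
h = (b - a)/n = 0.500000

Simpson's rule: (h/3)[f(x₀) + 4f(x₁) + 2f(x₂) + ... + f(xₙ)]

x_0 = 0.2500, f(x_0) = 0.321006, coefficient = 1
x_1 = 0.7500, f(x_1) = 1.587750, coefficient = 4
x_2 = 1.2500, f(x_2) = 4.362929, coefficient = 1

I ≈ (0.500000/3) × 11.034935 = 1.839156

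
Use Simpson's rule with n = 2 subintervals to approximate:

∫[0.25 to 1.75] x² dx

f(x) = x²
a = 0.25, b = 1.75, n = 2
h = (b - a)/n = 0.750000

Simpson's rule: (h/3)[f(x₀) + 4f(x₁) + 2f(x₂) + ... + f(xₙ)]

x_0 = 0.2500, f(x_0) = 0.062500, coefficient = 1
x_1 = 1.0000, f(x_1) = 1.000000, coefficient = 4
x_2 = 1.7500, f(x_2) = 3.062500, coefficient = 1

I ≈ (0.750000/3) × 7.125000 = 1.781250
Exact value: 1.781250
Error: 0.000000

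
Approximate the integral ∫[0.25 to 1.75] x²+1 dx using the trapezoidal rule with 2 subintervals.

f(x) = x²+1
a = 0.25, b = 1.75, n = 2
h = (b - a)/n = 0.750000

Trapezoidal rule: (h/2)[f(x₀) + 2f(x₁) + 2f(x₂) + ... + f(xₙ)]

x_0 = 0.2500, f(x_0) = 1.062500, coefficient = 1
x_1 = 1.0000, f(x_1) = 2.000000, coefficient = 2
x_2 = 1.7500, f(x_2) = 4.062500, coefficient = 1

I ≈ (0.750000/2) × 9.125000 = 3.421875
Exact value: 3.281250
Error: 0.140625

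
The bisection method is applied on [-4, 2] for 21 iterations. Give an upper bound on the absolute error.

Bisection error bound: |error| ≤ (b-a)/2^n
|error| ≤ (2 - (-4))/2^21 = 6/2^21
|error| ≤ 0.0000028610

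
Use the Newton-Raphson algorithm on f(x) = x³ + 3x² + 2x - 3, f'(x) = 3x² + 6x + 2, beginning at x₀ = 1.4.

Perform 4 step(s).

f(x) = x³ + 3x² + 2x - 3
f'(x) = 3x² + 6x + 2
x₀ = 1.4

Newton-Raphson formula: x_{n+1} = x_n - f(x_n)/f'(x_n)

Iteration 1:
  f(1.400000) = 8.424000
  f'(1.400000) = 16.280000
  x_1 = 1.400000 - 8.424000/16.280000 = 0.882555
Iteration 2:
  f(0.882555) = 1.789248
  f'(0.882555) = 9.632043
  x_2 = 0.882555 - 1.789248/9.632043 = 0.696795
Iteration 3:
  f(0.696795) = 0.188473
  f'(0.696795) = 7.637343
  x_3 = 0.696795 - 0.188473/7.637343 = 0.672118
Iteration 4:
  f(0.672118) = 0.003085
  f'(0.672118) = 7.387932
  x_4 = 0.672118 - 0.003085/7.387932 = 0.671700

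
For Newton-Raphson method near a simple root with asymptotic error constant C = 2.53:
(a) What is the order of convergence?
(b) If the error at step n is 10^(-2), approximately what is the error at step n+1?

(a) Newton-Raphson has quadratic (order 2) convergence near simple roots.
    This means |e_{n+1}| ≈ C|e_n|².

(b) With |e_n| = 10^(-2) and C = 2.53:
    |e_{n+1}| ≈ 2.53 × (10^(-2))² = 2.53 × 10^(-4)

(a) 2 (quadratic); (b) |e_{n+1}| ≈ 2.530e-04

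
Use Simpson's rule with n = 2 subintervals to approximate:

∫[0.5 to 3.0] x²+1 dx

f(x) = x²+1
a = 0.5, b = 3.0, n = 2
h = (b - a)/n = 1.250000

Simpson's rule: (h/3)[f(x₀) + 4f(x₁) + 2f(x₂) + ... + f(xₙ)]

x_0 = 0.5000, f(x_0) = 1.250000, coefficient = 1
x_1 = 1.7500, f(x_1) = 4.062500, coefficient = 4
x_2 = 3.0000, f(x_2) = 10.000000, coefficient = 1

I ≈ (1.250000/3) × 27.500000 = 11.458333
Exact value: 11.458333
Error: 0.000000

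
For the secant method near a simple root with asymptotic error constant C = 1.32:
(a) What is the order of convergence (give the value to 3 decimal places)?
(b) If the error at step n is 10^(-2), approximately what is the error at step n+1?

(a) Secant method has superlinear convergence with order φ = (1+√5)/2 ≈ 1.618.
    This means |e_{n+1}| ≈ C|e_n|^1.618.

(b) With |e_n| = 10^(-2) and C = 1.32:
    |e_{n+1}| ≈ 1.32 × (10^(-2))^1.618 = 1.32 × 10^(-3.24)

(a) ≈ 1.618 (golden ratio); (b) |e_{n+1}| ≈ 7.665e-04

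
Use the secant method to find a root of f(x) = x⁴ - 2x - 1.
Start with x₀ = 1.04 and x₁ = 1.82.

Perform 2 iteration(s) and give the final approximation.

f(x) = x⁴ - 2x - 1
x₀ = 1.04, x₁ = 1.82

Secant formula: x_{n+1} = x_n - f(x_n)(x_n - x_{n-1})/(f(x_n) - f(x_{n-1}))

Iteration 1:
  f(1.040000) = -1.910141
  f(1.820000) = 6.331994
  x_2 = 1.820000 - 6.331994×(1.820000 - 1.040000)/(6.331994 - (-1.910141))
       = 1.220768
Iteration 2:
  f(1.820000) = 6.331994
  f(1.220768) = -1.220620
  x_3 = 1.220768 - (-1.220620)×(1.220768 - 1.820000)/(-1.220620 - 6.331994)
       = 1.317613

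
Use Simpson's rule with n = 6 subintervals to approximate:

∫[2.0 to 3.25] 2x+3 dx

f(x) = 2x+3
a = 2.0, b = 3.25, n = 6
h = (b - a)/n = 0.208333

Simpson's rule: (h/3)[f(x₀) + 4f(x₁) + 2f(x₂) + ... + f(xₙ)]

x_0 = 2.0000, f(x_0) = 7.000000, coefficient = 1
x_1 = 2.2083, f(x_1) = 7.416667, coefficient = 4
x_2 = 2.4167, f(x_2) = 7.833333, coefficient = 2
x_3 = 2.6250, f(x_3) = 8.250000, coefficient = 4
x_4 = 2.8333, f(x_4) = 8.666667, coefficient = 2
x_5 = 3.0417, f(x_5) = 9.083333, coefficient = 4
x_6 = 3.2500, f(x_6) = 9.500000, coefficient = 1

I ≈ (0.208333/3) × 148.500000 = 10.312500
Exact value: 10.312500
Error: 0.000000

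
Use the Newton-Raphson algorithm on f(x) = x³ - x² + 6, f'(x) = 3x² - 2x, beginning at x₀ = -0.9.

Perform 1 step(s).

f(x) = x³ - x² + 6
f'(x) = 3x² - 2x
x₀ = -0.9

Newton-Raphson formula: x_{n+1} = x_n - f(x_n)/f'(x_n)

Iteration 1:
  f(-0.900000) = 4.461000
  f'(-0.900000) = 4.230000
  x_1 = -0.900000 - 4.461000/4.230000 = -1.954610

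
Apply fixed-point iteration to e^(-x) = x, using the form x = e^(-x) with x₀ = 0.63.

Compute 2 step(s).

Equation: e^(-x) = x
Fixed-point form: x = e^(-x)
x₀ = 0.63

x_1 = g(0.630000) = 0.532592
x_2 = g(0.532592) = 0.587081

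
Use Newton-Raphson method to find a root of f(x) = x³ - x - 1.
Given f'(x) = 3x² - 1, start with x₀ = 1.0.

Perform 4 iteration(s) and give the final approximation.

f(x) = x³ - x - 1
f'(x) = 3x² - 1
x₀ = 1.0

Newton-Raphson formula: x_{n+1} = x_n - f(x_n)/f'(x_n)

Iteration 1:
  f(1.000000) = -1.000000
  f'(1.000000) = 2.000000
  x_1 = 1.000000 - (-1.000000)/2.000000 = 1.500000
Iteration 2:
  f(1.500000) = 0.875000
  f'(1.500000) = 5.750000
  x_2 = 1.500000 - 0.875000/5.750000 = 1.347826
Iteration 3:
  f(1.347826) = 0.100682
  f'(1.347826) = 4.449905
  x_3 = 1.347826 - 0.100682/4.449905 = 1.325200
Iteration 4:
  f(1.325200) = 0.002058
  f'(1.325200) = 4.268468
  x_4 = 1.325200 - 0.002058/4.268468 = 1.324718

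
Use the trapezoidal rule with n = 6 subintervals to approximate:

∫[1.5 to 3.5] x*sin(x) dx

f(x) = x*sin(x)
a = 1.5, b = 3.5, n = 6
h = (b - a)/n = 0.333333

Trapezoidal rule: (h/2)[f(x₀) + 2f(x₁) + 2f(x₂) + ... + f(xₙ)]

x_0 = 1.5000, f(x_0) = 1.496242, coefficient = 1
x_1 = 1.8333, f(x_1) = 1.770514, coefficient = 2
x_2 = 2.1667, f(x_2) = 1.793264, coefficient = 2
x_3 = 2.5000, f(x_3) = 1.496180, coefficient = 2
x_4 = 2.8333, f(x_4) = 0.859635, coefficient = 2
x_5 = 3.1667, f(x_5) = -0.079393, coefficient = 2
x_6 = 3.5000, f(x_6) = -1.227741, coefficient = 1

I ≈ (0.333333/2) × 11.948901 = 1.991484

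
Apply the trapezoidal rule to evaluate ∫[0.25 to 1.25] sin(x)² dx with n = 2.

f(x) = sin(x)²
a = 0.25, b = 1.25, n = 2
h = (b - a)/n = 0.500000

Trapezoidal rule: (h/2)[f(x₀) + 2f(x₁) + 2f(x₂) + ... + f(xₙ)]

x_0 = 0.2500, f(x_0) = 0.061209, coefficient = 1
x_1 = 0.7500, f(x_1) = 0.464631, coefficient = 2
x_2 = 1.2500, f(x_2) = 0.900572, coefficient = 1

I ≈ (0.500000/2) × 1.891043 = 0.472761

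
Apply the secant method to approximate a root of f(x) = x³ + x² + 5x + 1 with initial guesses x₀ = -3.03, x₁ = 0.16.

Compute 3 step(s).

f(x) = x³ + x² + 5x + 1
x₀ = -3.03, x₁ = 0.16

Secant formula: x_{n+1} = x_n - f(x_n)(x_n - x_{n-1})/(f(x_n) - f(x_{n-1}))

Iteration 1:
  f(-3.030000) = -32.787227
  f(0.160000) = 1.829696
  x_2 = 0.160000 - 1.829696×(0.160000 - (-3.030000))/(1.829696 - (-32.787227))
       = -0.008609
Iteration 2:
  f(0.160000) = 1.829696
  f(-0.008609) = 0.957028
  x_3 = -0.008609 - 0.957028×(-0.008609 - 0.160000)/(0.957028 - 1.829696)
       = -0.193517
Iteration 3:
  f(-0.008609) = 0.957028
  f(-0.193517) = 0.062615
  x_4 = -0.193517 - 0.062615×(-0.193517 - (-0.008609))/(0.062615 - 0.957028)
       = -0.206462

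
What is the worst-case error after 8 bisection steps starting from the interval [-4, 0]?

Bisection error bound: |error| ≤ (b-a)/2^n
|error| ≤ (0 - (-4))/2^8 = 4/2^8
|error| ≤ 0.0156250000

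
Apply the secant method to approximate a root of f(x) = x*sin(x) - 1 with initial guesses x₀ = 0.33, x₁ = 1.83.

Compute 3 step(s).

f(x) = x*sin(x) - 1
x₀ = 0.33, x₁ = 1.83

Secant formula: x_{n+1} = x_n - f(x_n)(x_n - x_{n-1})/(f(x_n) - f(x_{n-1}))

Iteration 1:
  f(0.330000) = -0.893066
  f(1.830000) = 0.768868
  x_2 = 1.830000 - 0.768868×(1.830000 - 0.330000)/(0.768868 - (-0.893066))
       = 1.136048
Iteration 2:
  f(1.830000) = 0.768868
  f(1.136048) = 0.030369
  x_3 = 1.136048 - 0.030369×(1.136048 - 1.830000)/(0.030369 - 0.768868)
       = 1.107511
Iteration 3:
  f(1.136048) = 0.030369
  f(1.107511) = -0.009232
  x_4 = 1.107511 - (-0.009232)×(1.107511 - 1.136048)/(-0.009232 - 0.030369)
       = 1.114164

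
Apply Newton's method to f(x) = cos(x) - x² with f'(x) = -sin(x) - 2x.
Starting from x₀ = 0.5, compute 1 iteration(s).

f(x) = cos(x) - x²
f'(x) = -sin(x) - 2x
x₀ = 0.5

Newton-Raphson formula: x_{n+1} = x_n - f(x_n)/f'(x_n)

Iteration 1:
  f(0.500000) = 0.627583
  f'(0.500000) = -1.479426
  x_1 = 0.500000 - 0.627583/(-1.479426) = 0.924207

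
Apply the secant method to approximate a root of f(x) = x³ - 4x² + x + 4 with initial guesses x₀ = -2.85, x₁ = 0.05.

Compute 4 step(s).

f(x) = x³ - 4x² + x + 4
x₀ = -2.85, x₁ = 0.05

Secant formula: x_{n+1} = x_n - f(x_n)(x_n - x_{n-1})/(f(x_n) - f(x_{n-1}))

Iteration 1:
  f(-2.850000) = -54.489125
  f(0.050000) = 4.040125
  x_2 = 0.050000 - 4.040125×(0.050000 - (-2.850000))/(4.040125 - (-54.489125))
       = -0.150180
Iteration 2:
  f(0.050000) = 4.040125
  f(-0.150180) = 3.756218
  x_3 = -0.150180 - 3.756218×(-0.150180 - 0.050000)/(3.756218 - 4.040125)
       = -2.798642
Iteration 3:
  f(-0.150180) = 3.756218
  f(-2.798642) = -52.048318
  x_4 = -2.798642 - (-52.048318)×(-2.798642 - (-0.150180))/(-52.048318 - 3.756218)
       = -0.328448
Iteration 4:
  f(-2.798642) = -52.048318
  f(-0.328448) = 3.204606
  x_5 = -0.328448 - 3.204606×(-0.328448 - (-2.798642))/(3.204606 - (-52.048318))
       = -0.471717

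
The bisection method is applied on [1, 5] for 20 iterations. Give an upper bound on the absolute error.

Bisection error bound: |error| ≤ (b-a)/2^n
|error| ≤ (5 - 1)/2^20 = 4/2^20
|error| ≤ 0.0000038147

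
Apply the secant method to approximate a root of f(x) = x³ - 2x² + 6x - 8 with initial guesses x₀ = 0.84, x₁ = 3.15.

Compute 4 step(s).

f(x) = x³ - 2x² + 6x - 8
x₀ = 0.84, x₁ = 3.15

Secant formula: x_{n+1} = x_n - f(x_n)(x_n - x_{n-1})/(f(x_n) - f(x_{n-1}))

Iteration 1:
  f(0.840000) = -3.778496
  f(3.150000) = 22.310875
  x_2 = 3.150000 - 22.310875×(3.150000 - 0.840000)/(22.310875 - (-3.778496))
       = 1.174555
Iteration 2:
  f(3.150000) = 22.310875
  f(1.174555) = -2.091438
  x_3 = 1.174555 - (-2.091438)×(1.174555 - 3.150000)/(-2.091438 - 22.310875)
       = 1.343863
Iteration 3:
  f(1.174555) = -2.091438
  f(1.343863) = -1.121782
  x_4 = 1.343863 - (-1.121782)×(1.343863 - 1.174555)/(-1.121782 - (-2.091438))
       = 1.539734
Iteration 4:
  f(1.343863) = -1.121782
  f(1.539734) = 0.147215
  x_5 = 1.539734 - 0.147215×(1.539734 - 1.343863)/(0.147215 - (-1.121782))
       = 1.517011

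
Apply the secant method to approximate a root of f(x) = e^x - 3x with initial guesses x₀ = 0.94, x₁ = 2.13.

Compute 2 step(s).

f(x) = e^x - 3x
x₀ = 0.94, x₁ = 2.13

Secant formula: x_{n+1} = x_n - f(x_n)(x_n - x_{n-1})/(f(x_n) - f(x_{n-1}))

Iteration 1:
  f(0.940000) = -0.260019
  f(2.130000) = 2.024867
  x_2 = 2.130000 - 2.024867×(2.130000 - 0.940000)/(2.024867 - (-0.260019))
       = 1.075421
Iteration 2:
  f(2.130000) = 2.024867
  f(1.075421) = -0.295036
  x_3 = 1.075421 - (-0.295036)×(1.075421 - 2.130000)/(-0.295036 - 2.024867)
       = 1.209539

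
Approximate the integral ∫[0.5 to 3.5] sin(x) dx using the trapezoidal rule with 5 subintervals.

f(x) = sin(x)
a = 0.5, b = 3.5, n = 5
h = (b - a)/n = 0.600000

Trapezoidal rule: (h/2)[f(x₀) + 2f(x₁) + 2f(x₂) + ... + f(xₙ)]

x_0 = 0.5000, f(x_0) = 0.479426, coefficient = 1
x_1 = 1.1000, f(x_1) = 0.891207, coefficient = 2
x_2 = 1.7000, f(x_2) = 0.991665, coefficient = 2
x_3 = 2.3000, f(x_3) = 0.745705, coefficient = 2
x_4 = 2.9000, f(x_4) = 0.239249, coefficient = 2
x_5 = 3.5000, f(x_5) = -0.350783, coefficient = 1

I ≈ (0.600000/2) × 5.864296 = 1.759289
Exact value: 1.814039
Error: 0.054751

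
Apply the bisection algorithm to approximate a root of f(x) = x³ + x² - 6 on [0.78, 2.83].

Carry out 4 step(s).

f(x) = x³ + x² - 6
Initial interval: [0.78, 2.83]

Iteration 1:
  c_1 = (0.780000 + 2.830000)/2 = 1.805000
  f(c_1) = f(1.805000) = 3.138760
  f(a) × f(c) < 0, new interval: [0.780000, 1.805000]
Iteration 2:
  c_2 = (0.780000 + 1.805000)/2 = 1.292500
  f(c_2) = f(1.292500) = -2.170250
  f(a) × f(c) ≥ 0, new interval: [1.292500, 1.805000]
Iteration 3:
  c_3 = (1.292500 + 1.805000)/2 = 1.548750
  f(c_3) = f(1.548750) = 0.113499
  f(a) × f(c) < 0, new interval: [1.292500, 1.548750]
Iteration 4:
  c_4 = (1.292500 + 1.548750)/2 = 1.420625
  f(c_4) = f(1.420625) = -1.114754
  f(a) × f(c) ≥ 0, new interval: [1.420625, 1.548750]

After 4 iteration(s), the approximation is c_4 = 1.420625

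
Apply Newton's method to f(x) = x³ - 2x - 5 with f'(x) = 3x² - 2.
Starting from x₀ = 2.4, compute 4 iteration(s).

f(x) = x³ - 2x - 5
f'(x) = 3x² - 2
x₀ = 2.4

Newton-Raphson formula: x_{n+1} = x_n - f(x_n)/f'(x_n)

Iteration 1:
  f(2.400000) = 4.024000
  f'(2.400000) = 15.280000
  x_1 = 2.400000 - 4.024000/15.280000 = 2.136649
Iteration 2:
  f(2.136649) = 0.481082
  f'(2.136649) = 11.695810
  x_2 = 2.136649 - 0.481082/11.695810 = 2.095516
Iteration 3:
  f(2.095516) = 0.010775
  f'(2.095516) = 11.173567
  x_3 = 2.095516 - 0.010775/11.173567 = 2.094552
Iteration 4:
  f(2.094552) = 0.000006
  f'(2.094552) = 11.161444
  x_4 = 2.094552 - 0.000006/11.161444 = 2.094551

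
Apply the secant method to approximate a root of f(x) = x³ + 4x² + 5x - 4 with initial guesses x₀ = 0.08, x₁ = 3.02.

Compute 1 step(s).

f(x) = x³ + 4x² + 5x - 4
x₀ = 0.08, x₁ = 3.02

Secant formula: x_{n+1} = x_n - f(x_n)(x_n - x_{n-1})/(f(x_n) - f(x_{n-1}))

Iteration 1:
  f(0.080000) = -3.573888
  f(3.020000) = 75.125208
  x_2 = 3.020000 - 75.125208×(3.020000 - 0.080000)/(75.125208 - (-3.573888))
       = 0.213511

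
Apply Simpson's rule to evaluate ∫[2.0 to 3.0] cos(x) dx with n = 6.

f(x) = cos(x)
a = 2.0, b = 3.0, n = 6
h = (b - a)/n = 0.166667

Simpson's rule: (h/3)[f(x₀) + 4f(x₁) + 2f(x₂) + ... + f(xₙ)]

x_0 = 2.0000, f(x_0) = -0.416147, coefficient = 1
x_1 = 2.1667, f(x_1) = -0.561229, coefficient = 4
x_2 = 2.3333, f(x_2) = -0.690758, coefficient = 2
x_3 = 2.5000, f(x_3) = -0.801144, coefficient = 4
x_4 = 2.6667, f(x_4) = -0.889327, coefficient = 2
x_5 = 2.8333, f(x_5) = -0.952863, coefficient = 4
x_6 = 3.0000, f(x_6) = -0.989992, coefficient = 1

I ≈ (0.166667/3) × -13.827253 = -0.768181
Exact value: -0.768177
Error: 0.000003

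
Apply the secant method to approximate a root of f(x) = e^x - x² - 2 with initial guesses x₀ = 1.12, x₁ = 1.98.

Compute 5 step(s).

f(x) = e^x - x² - 2
x₀ = 1.12, x₁ = 1.98

Secant formula: x_{n+1} = x_n - f(x_n)(x_n - x_{n-1})/(f(x_n) - f(x_{n-1}))

Iteration 1:
  f(1.120000) = -0.189546
  f(1.980000) = 1.322343
  x_2 = 1.980000 - 1.322343×(1.980000 - 1.120000)/(1.322343 - (-0.189546))
       = 1.227818
Iteration 2:
  f(1.980000) = 1.322343
  f(1.227818) = -0.093764
  x_3 = 1.227818 - (-0.093764)×(1.227818 - 1.980000)/(-0.093764 - 1.322343)
       = 1.277622
Iteration 3:
  f(1.227818) = -0.093764
  f(1.277622) = -0.044221
  x_4 = 1.277622 - (-0.044221)×(1.277622 - 1.227818)/(-0.044221 - (-0.093764))
       = 1.322075
Iteration 4:
  f(1.277622) = -0.044221
  f(1.322075) = 0.003315
  x_5 = 1.322075 - 0.003315×(1.322075 - 1.277622)/(0.003315 - (-0.044221))
       = 1.318975
Iteration 5:
  f(1.322075) = 0.003315
  f(1.318975) = -0.000108
  x_6 = 1.318975 - (-0.000108)×(1.318975 - 1.322075)/(-0.000108 - 0.003315)
       = 1.319073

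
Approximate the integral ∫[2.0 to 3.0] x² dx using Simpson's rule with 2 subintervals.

f(x) = x²
a = 2.0, b = 3.0, n = 2
h = (b - a)/n = 0.500000

Simpson's rule: (h/3)[f(x₀) + 4f(x₁) + 2f(x₂) + ... + f(xₙ)]

x_0 = 2.0000, f(x_0) = 4.000000, coefficient = 1
x_1 = 2.5000, f(x_1) = 6.250000, coefficient = 4
x_2 = 3.0000, f(x_2) = 9.000000, coefficient = 1

I ≈ (0.500000/3) × 38.000000 = 6.333333
Exact value: 6.333333
Error: 0.000000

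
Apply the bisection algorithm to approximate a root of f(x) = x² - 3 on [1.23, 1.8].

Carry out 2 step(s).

f(x) = x² - 3
Initial interval: [1.23, 1.8]

Iteration 1:
  c_1 = (1.230000 + 1.800000)/2 = 1.515000
  f(c_1) = f(1.515000) = -0.704775
  f(a) × f(c) ≥ 0, new interval: [1.515000, 1.800000]
Iteration 2:
  c_2 = (1.515000 + 1.800000)/2 = 1.657500
  f(c_2) = f(1.657500) = -0.252694
  f(a) × f(c) ≥ 0, new interval: [1.657500, 1.800000]

After 2 iteration(s), the approximation is c_2 = 1.657500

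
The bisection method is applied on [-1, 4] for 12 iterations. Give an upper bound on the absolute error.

Bisection error bound: |error| ≤ (b-a)/2^n
|error| ≤ (4 - (-1))/2^12 = 5/2^12
|error| ≤ 0.0012207031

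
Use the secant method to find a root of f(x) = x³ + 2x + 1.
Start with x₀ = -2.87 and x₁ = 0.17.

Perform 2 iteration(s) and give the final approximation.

f(x) = x³ + 2x + 1
x₀ = -2.87, x₁ = 0.17

Secant formula: x_{n+1} = x_n - f(x_n)(x_n - x_{n-1})/(f(x_n) - f(x_{n-1}))

Iteration 1:
  f(-2.870000) = -28.379903
  f(0.170000) = 1.344913
  x_2 = 0.170000 - 1.344913×(0.170000 - (-2.870000))/(1.344913 - (-28.379903))
       = 0.032454
Iteration 2:
  f(0.170000) = 1.344913
  f(0.032454) = 1.064942
  x_3 = 0.032454 - 1.064942×(0.032454 - 0.170000)/(1.064942 - 1.344913)
       = -0.490738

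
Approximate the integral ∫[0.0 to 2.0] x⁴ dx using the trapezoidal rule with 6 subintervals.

f(x) = x⁴
a = 0.0, b = 2.0, n = 6
h = (b - a)/n = 0.333333

Trapezoidal rule: (h/2)[f(x₀) + 2f(x₁) + 2f(x₂) + ... + f(xₙ)]

x_0 = 0.0000, f(x_0) = 0.000000, coefficient = 1
x_1 = 0.3333, f(x_1) = 0.012346, coefficient = 2
x_2 = 0.6667, f(x_2) = 0.197531, coefficient = 2
x_3 = 1.0000, f(x_3) = 1.000000, coefficient = 2
x_4 = 1.3333, f(x_4) = 3.160494, coefficient = 2
x_5 = 1.6667, f(x_5) = 7.716049, coefficient = 2
x_6 = 2.0000, f(x_6) = 16.000000, coefficient = 1

I ≈ (0.333333/2) × 40.172840 = 6.695473
Exact value: 6.400000
Error: 0.295473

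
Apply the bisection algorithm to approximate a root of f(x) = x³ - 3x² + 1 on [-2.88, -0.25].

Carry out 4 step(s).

f(x) = x³ - 3x² + 1
Initial interval: [-2.88, -0.25]

Iteration 1:
  c_1 = (-2.880000 + (-0.250000))/2 = -1.565000
  f(c_1) = f(-1.565000) = -10.180712
  f(a) × f(c) ≥ 0, new interval: [-1.565000, -0.250000]
Iteration 2:
  c_2 = (-1.565000 + (-0.250000))/2 = -0.907500
  f(c_2) = f(-0.907500) = -2.218046
  f(a) × f(c) ≥ 0, new interval: [-0.907500, -0.250000]
Iteration 3:
  c_3 = (-0.907500 + (-0.250000))/2 = -0.578750
  f(c_3) = f(-0.578750) = -0.198708
  f(a) × f(c) ≥ 0, new interval: [-0.578750, -0.250000]
Iteration 4:
  c_4 = (-0.578750 + (-0.250000))/2 = -0.414375
  f(c_4) = f(-0.414375) = 0.413729
  f(a) × f(c) < 0, new interval: [-0.578750, -0.414375]

After 4 iteration(s), the approximation is c_4 = -0.414375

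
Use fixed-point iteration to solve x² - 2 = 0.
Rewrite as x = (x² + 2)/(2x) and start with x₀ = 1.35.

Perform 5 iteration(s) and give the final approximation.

Equation: x² - 2 = 0
Fixed-point form: x = (x² + 2)/(2x)
x₀ = 1.35

x_1 = g(1.350000) = 1.415741
x_2 = g(1.415741) = 1.414214
x_3 = g(1.414214) = 1.414214
x_4 = g(1.414214) = 1.414214
x_5 = g(1.414214) = 1.414214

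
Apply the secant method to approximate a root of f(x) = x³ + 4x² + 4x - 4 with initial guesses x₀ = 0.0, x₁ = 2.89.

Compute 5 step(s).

f(x) = x³ + 4x² + 4x - 4
x₀ = 0.0, x₁ = 2.89

Secant formula: x_{n+1} = x_n - f(x_n)(x_n - x_{n-1})/(f(x_n) - f(x_{n-1}))

Iteration 1:
  f(0.000000) = -4.000000
  f(2.890000) = 65.105969
  x_2 = 2.890000 - 65.105969×(2.890000 - 0.000000)/(65.105969 - (-4.000000))
       = 0.167279
Iteration 2:
  f(2.890000) = 65.105969
  f(0.167279) = -3.214272
  x_3 = 0.167279 - (-3.214272)×(0.167279 - 2.890000)/(-3.214272 - 65.105969)
       = 0.295376
Iteration 3:
  f(0.167279) = -3.214272
  f(0.295376) = -2.443740
  x_4 = 0.295376 - (-2.443740)×(0.295376 - 0.167279)/(-2.443740 - (-3.214272))
       = 0.701632
Iteration 4:
  f(0.295376) = -2.443740
  f(0.701632) = 1.121087
  x_5 = 0.701632 - 1.121087×(0.701632 - 0.295376)/(1.121087 - (-2.443740))
       = 0.573870
Iteration 5:
  f(0.701632) = 1.121087
  f(0.573870) = -0.198218
  x_6 = 0.573870 - (-0.198218)×(0.573870 - 0.701632)/(-0.198218 - 1.121087)
       = 0.593066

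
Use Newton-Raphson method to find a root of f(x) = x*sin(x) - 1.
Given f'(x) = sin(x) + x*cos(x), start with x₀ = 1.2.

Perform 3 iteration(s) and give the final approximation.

f(x) = x*sin(x) - 1
f'(x) = sin(x) + x*cos(x)
x₀ = 1.2

Newton-Raphson formula: x_{n+1} = x_n - f(x_n)/f'(x_n)

Iteration 1:
  f(1.200000) = 0.118447
  f'(1.200000) = 1.366868
  x_1 = 1.200000 - 0.118447/1.366868 = 1.113344
Iteration 2:
  f(1.113344) = -0.001129
  f'(1.113344) = 1.388904
  x_2 = 1.113344 - (-0.001129)/1.388904 = 1.114157
Iteration 3:
  f(1.114157) = 0.000000
  f'(1.114157) = 1.388809
  x_3 = 1.114157 - 0.000000/1.388809 = 1.114157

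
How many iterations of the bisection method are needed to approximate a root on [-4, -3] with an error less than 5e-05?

We need (b-a)/2^n ≤ 5e-05
(-3 - (-4))/2^n ≤ 5e-05
1/2^n ≤ 5e-05
2^n ≥ 20000
n ≥ log₂(20000) = 14.29
n ≥ 15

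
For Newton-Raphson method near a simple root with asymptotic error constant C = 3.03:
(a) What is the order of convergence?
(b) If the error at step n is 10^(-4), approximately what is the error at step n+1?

(a) Newton-Raphson has quadratic (order 2) convergence near simple roots.
    This means |e_{n+1}| ≈ C|e_n|².

(b) With |e_n| = 10^(-4) and C = 3.03:
    |e_{n+1}| ≈ 3.03 × (10^(-4))² = 3.03 × 10^(-8)

(a) 2 (quadratic); (b) |e_{n+1}| ≈ 3.030e-08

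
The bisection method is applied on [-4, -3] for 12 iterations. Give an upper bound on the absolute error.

Bisection error bound: |error| ≤ (b-a)/2^n
|error| ≤ (-3 - (-4))/2^12 = 1/2^12
|error| ≤ 0.0002441406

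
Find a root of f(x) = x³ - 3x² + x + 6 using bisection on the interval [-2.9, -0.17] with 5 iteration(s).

f(x) = x³ - 3x² + x + 6
Initial interval: [-2.9, -0.17]

Iteration 1:
  c_1 = (-2.900000 + (-0.170000))/2 = -1.535000
  f(c_1) = f(-1.535000) = -6.220480
  f(a) × f(c) ≥ 0, new interval: [-1.535000, -0.170000]
Iteration 2:
  c_2 = (-1.535000 + (-0.170000))/2 = -0.852500
  f(c_2) = f(-0.852500) = 2.347672
  f(a) × f(c) < 0, new interval: [-1.535000, -0.852500]
Iteration 3:
  c_3 = (-1.535000 + (-0.852500))/2 = -1.193750
  f(c_3) = f(-1.193750) = -1.170008
  f(a) × f(c) ≥ 0, new interval: [-1.193750, -0.852500]
Iteration 4:
  c_4 = (-1.193750 + (-0.852500))/2 = -1.023125
  f(c_4) = f(-1.023125) = 0.765529
  f(a) × f(c) < 0, new interval: [-1.193750, -1.023125]
Iteration 5:
  c_5 = (-1.193750 + (-1.023125))/2 = -1.108437
  f(c_5) = f(-1.108437) = -0.156202
  f(a) × f(c) ≥ 0, new interval: [-1.108437, -1.023125]

After 5 iteration(s), the approximation is c_5 = -1.108437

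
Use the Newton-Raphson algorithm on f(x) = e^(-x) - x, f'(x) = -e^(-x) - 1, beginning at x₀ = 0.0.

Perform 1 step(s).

f(x) = e^(-x) - x
f'(x) = -e^(-x) - 1
x₀ = 0.0

Newton-Raphson formula: x_{n+1} = x_n - f(x_n)/f'(x_n)

Iteration 1:
  f(0.000000) = 1.000000
  f'(0.000000) = -2.000000
  x_1 = 0.000000 - 1.000000/(-2.000000) = 0.500000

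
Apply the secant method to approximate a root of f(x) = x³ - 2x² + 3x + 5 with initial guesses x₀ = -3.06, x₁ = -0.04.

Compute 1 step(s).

f(x) = x³ - 2x² + 3x + 5
x₀ = -3.06, x₁ = -0.04

Secant formula: x_{n+1} = x_n - f(x_n)(x_n - x_{n-1})/(f(x_n) - f(x_{n-1}))

Iteration 1:
  f(-3.060000) = -51.559816
  f(-0.040000) = 4.876736
  x_2 = -0.040000 - 4.876736×(-0.040000 - (-3.060000))/(4.876736 - (-51.559816))
       = -0.300961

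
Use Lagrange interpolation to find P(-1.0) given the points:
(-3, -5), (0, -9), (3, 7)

Lagrange interpolation formula:
P(x) = Σ yᵢ × Lᵢ(x)
where Lᵢ(x) = Π_{j≠i} (x - xⱼ)/(xᵢ - xⱼ)

L_0(-1.0) = (-1.0 - 0)/(-3 - 0) × (-1.0 - 3)/(-3 - 3) = 0.222222
L_1(-1.0) = (-1.0 - (-3))/(0 - (-3)) × (-1.0 - 3)/(0 - 3) = 0.888889
L_2(-1.0) = (-1.0 - (-3))/(3 - (-3)) × (-1.0 - 0)/(3 - 0) = -0.111111

P(-1.0) = (-5)×L_0(-1.0) + (-9)×L_1(-1.0) + 7×L_2(-1.0)
P(-1.0) = -9.888889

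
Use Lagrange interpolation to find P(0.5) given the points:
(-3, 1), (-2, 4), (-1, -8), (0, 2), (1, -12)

Lagrange interpolation formula:
P(x) = Σ yᵢ × Lᵢ(x)
where Lᵢ(x) = Π_{j≠i} (x - xⱼ)/(xᵢ - xⱼ)

L_0(0.5) = (0.5 - (-2))/(-3 - (-2)) × (0.5 - (-1))/(-3 - (-1)) × (0.5 - 0)/(-3 - 0) × (0.5 - 1)/(-3 - 1) = -0.039062
L_1(0.5) = (0.5 - (-3))/(-2 - (-3)) × (0.5 - (-1))/(-2 - (-1)) × (0.5 - 0)/(-2 - 0) × (0.5 - 1)/(-2 - 1) = 0.218750
L_2(0.5) = (0.5 - (-3))/(-1 - (-3)) × (0.5 - (-2))/(-1 - (-2)) × (0.5 - 0)/(-1 - 0) × (0.5 - 1)/(-1 - 1) = -0.546875
L_3(0.5) = (0.5 - (-3))/(0 - (-3)) × (0.5 - (-2))/(0 - (-2)) × (0.5 - (-1))/(0 - (-1)) × (0.5 - 1)/(0 - 1) = 1.093750
L_4(0.5) = (0.5 - (-3))/(1 - (-3)) × (0.5 - (-2))/(1 - (-2)) × (0.5 - (-1))/(1 - (-1)) × (0.5 - 0)/(1 - 0) = 0.273438

P(0.5) = 1×L_0(0.5) + 4×L_1(0.5) + (-8)×L_2(0.5) + 2×L_3(0.5) + (-12)×L_4(0.5)
P(0.5) = 4.117188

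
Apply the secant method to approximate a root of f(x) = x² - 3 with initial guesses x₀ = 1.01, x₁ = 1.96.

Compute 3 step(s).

f(x) = x² - 3
x₀ = 1.01, x₁ = 1.96

Secant formula: x_{n+1} = x_n - f(x_n)(x_n - x_{n-1})/(f(x_n) - f(x_{n-1}))

Iteration 1:
  f(1.010000) = -1.979900
  f(1.960000) = 0.841600
  x_2 = 1.960000 - 0.841600×(1.960000 - 1.010000)/(0.841600 - (-1.979900))
       = 1.676633
Iteration 2:
  f(1.960000) = 0.841600
  f(1.676633) = -0.188902
  x_3 = 1.676633 - (-0.188902)×(1.676633 - 1.960000)/(-0.188902 - 0.841600)
       = 1.728577
Iteration 3:
  f(1.676633) = -0.188902
  f(1.728577) = -0.012021
  x_4 = 1.728577 - (-0.012021)×(1.728577 - 1.676633)/(-0.012021 - (-0.188902))
       = 1.732107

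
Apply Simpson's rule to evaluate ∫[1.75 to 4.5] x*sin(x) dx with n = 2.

f(x) = x*sin(x)
a = 1.75, b = 4.5, n = 2
h = (b - a)/n = 1.375000

Simpson's rule: (h/3)[f(x₀) + 4f(x₁) + 2f(x₂) + ... + f(xₙ)]

x_0 = 1.7500, f(x_0) = 1.721975, coefficient = 1
x_1 = 3.1250, f(x_1) = 0.051850, coefficient = 4
x_2 = 4.5000, f(x_2) = -4.398886, coefficient = 1

I ≈ (1.375000/3) × -2.469511 = -1.131859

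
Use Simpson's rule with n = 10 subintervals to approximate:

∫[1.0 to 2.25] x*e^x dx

f(x) = x*e^x
a = 1.0, b = 2.25, n = 10
h = (b - a)/n = 0.125000

Simpson's rule: (h/3)[f(x₀) + 4f(x₁) + 2f(x₂) + ... + f(xₙ)]

x_0 = 1.0000, f(x_0) = 2.718282, coefficient = 1
x_1 = 1.1250, f(x_1) = 3.465244, coefficient = 4
x_2 = 1.2500, f(x_2) = 4.362929, coefficient = 2
x_3 = 1.3750, f(x_3) = 5.438230, coefficient = 4
x_4 = 1.5000, f(x_4) = 6.722534, coefficient = 2
x_5 = 1.6250, f(x_5) = 8.252431, coefficient = 4
x_6 = 1.7500, f(x_6) = 10.070555, coefficient = 2
x_7 = 1.8750, f(x_7) = 12.226536, coefficient = 4
x_8 = 2.0000, f(x_8) = 14.778112, coefficient = 2
x_9 = 2.1250, f(x_9) = 17.792407, coefficient = 4
x_10 = 2.2500, f(x_10) = 21.347406, coefficient = 1

I ≈ (0.125000/3) × 284.633339 = 11.859722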